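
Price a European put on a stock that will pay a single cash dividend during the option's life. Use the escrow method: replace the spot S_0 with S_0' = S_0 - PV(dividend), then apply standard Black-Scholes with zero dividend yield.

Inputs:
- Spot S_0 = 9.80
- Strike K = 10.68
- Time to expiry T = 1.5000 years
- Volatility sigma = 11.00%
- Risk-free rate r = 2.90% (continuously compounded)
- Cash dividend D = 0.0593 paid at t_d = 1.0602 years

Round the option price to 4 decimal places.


PV(D) = D * exp(-r * t_d) = 0.0593 * 0.96972205 = 0.05750452
S_0' = S_0 - PV(D) = 9.8000 - 0.05750452 = 9.74249548
d1 = (ln(S_0'/K) + (r + sigma^2/2)*T) / (sigma*sqrt(T)) = -0.29171596
d2 = d1 - sigma*sqrt(T) = -0.42643790
exp(-rT) = 0.95743255
N(-d1) = 0.61474810; N(-d2) = 0.66510560
P = K * exp(-rT) * N(-d2) - S_0' * N(-d1) = 10.6800 * 0.95743255 * 0.66510560 - 9.74249548 * 0.61474810 = 0.8118

Answer: Price = 0.8118


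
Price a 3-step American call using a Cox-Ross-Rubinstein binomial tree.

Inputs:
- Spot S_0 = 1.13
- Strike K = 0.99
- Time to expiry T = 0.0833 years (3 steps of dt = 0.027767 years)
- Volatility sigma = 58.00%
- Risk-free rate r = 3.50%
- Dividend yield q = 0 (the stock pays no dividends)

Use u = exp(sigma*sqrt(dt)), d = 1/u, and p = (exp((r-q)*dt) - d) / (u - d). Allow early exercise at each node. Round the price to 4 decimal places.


dt = T/N = 0.027767
u = exp(sigma*sqrt(dt)) = 1.101472; d = 1/u = 0.907876
p = (exp((r-q)*dt) - d) / (u - d) = 0.480879
Discount per step: exp(-r*dt) = 0.999029
Stock lattice S(k, i) with i counting down-moves:
  k=0: S(0,0) = 1.1300
  k=1: S(1,0) = 1.2447; S(1,1) = 1.0259
  k=2: S(2,0) = 1.3710; S(2,1) = 1.1300; S(2,2) = 0.9314
  k=3: S(3,0) = 1.5101; S(3,1) = 1.2447; S(3,2) = 1.0259; S(3,3) = 0.8456
Terminal payoffs V(N, i) = max(S_T - K, 0):
  V(3,0) = 0.520075; V(3,1) = 0.254663; V(3,2) = 0.035900; V(3,3) = 0.000000
Backward induction: V(k, i) = exp(-r*dt) * [p * V(k+1, i) + (1-p) * V(k+1, i+1)]; then take max(V_cont, immediate exercise) for American.
  V(2,0) = exp(-r*dt) * [p*0.520075 + (1-p)*0.254663] = 0.381923; exercise = 0.380961; V(2,0) = max -> 0.381923
  V(2,1) = exp(-r*dt) * [p*0.254663 + (1-p)*0.035900] = 0.140962; exercise = 0.140000; V(2,1) = max -> 0.140962
  V(2,2) = exp(-r*dt) * [p*0.035900 + (1-p)*0.000000] = 0.017247; exercise = 0.000000; V(2,2) = max -> 0.017247
  V(1,0) = exp(-r*dt) * [p*0.381923 + (1-p)*0.140962] = 0.256586; exercise = 0.254663; V(1,0) = max -> 0.256586
  V(1,1) = exp(-r*dt) * [p*0.140962 + (1-p)*0.017247] = 0.076664; exercise = 0.035900; V(1,1) = max -> 0.076664
  V(0,0) = exp(-r*dt) * [p*0.256586 + (1-p)*0.076664] = 0.163026; exercise = 0.140000; V(0,0) = max -> 0.163026

Answer: Price = V(0,0) = 0.1630


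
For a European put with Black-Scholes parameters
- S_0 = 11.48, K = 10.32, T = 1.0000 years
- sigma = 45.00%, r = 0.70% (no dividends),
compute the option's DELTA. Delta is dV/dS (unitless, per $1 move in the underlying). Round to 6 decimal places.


Answer: Delta = -0.316584

Derivation:
d1 = 0.4772725130; d2 = 0.0272725130
phi(d1) = 0.3559969701; exp(-qT) = 1.0000000000; exp(-rT) = 0.9930244429
N(-d1) = 0.3165840407
Delta = -exp(-qT) * N(-d1) = -1.0000000000 * 0.3165840407 = -0.316584


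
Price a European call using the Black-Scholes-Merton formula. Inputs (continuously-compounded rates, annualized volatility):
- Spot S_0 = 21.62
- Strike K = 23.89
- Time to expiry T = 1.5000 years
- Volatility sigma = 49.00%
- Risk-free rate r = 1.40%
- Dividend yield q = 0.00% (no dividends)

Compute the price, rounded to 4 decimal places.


d1 = (ln(S/K) + (r - q + 0.5*sigma^2) * T) / (sigma * sqrt(T)) = 0.16868795
d2 = d1 - sigma * sqrt(T) = -0.43143704
exp(-rT) = 0.97921896; exp(-qT) = 1.00000000
C = S_0 * exp(-qT) * N(d1) - K * exp(-rT) * N(d2)
N(d1) = 0.56697895; N(d2) = 0.33307531
C = 21.6200 * 1.00000000 * 0.56697895 - 23.8900 * 0.97921896 * 0.33307531 = 4.4663

Answer: Price = 4.4663


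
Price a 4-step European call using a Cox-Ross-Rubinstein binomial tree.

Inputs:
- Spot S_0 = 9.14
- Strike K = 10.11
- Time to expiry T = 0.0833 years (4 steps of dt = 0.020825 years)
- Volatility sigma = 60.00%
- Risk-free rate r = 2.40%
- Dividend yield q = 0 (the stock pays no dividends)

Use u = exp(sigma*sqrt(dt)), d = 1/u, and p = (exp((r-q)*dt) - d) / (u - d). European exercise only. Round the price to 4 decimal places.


Answer: Price = V(0,0) = 0.3256

Derivation:
dt = T/N = 0.020825
u = exp(sigma*sqrt(dt)) = 1.090444; d = 1/u = 0.917057
p = (exp((r-q)*dt) - d) / (u - d) = 0.481251
Discount per step: exp(-r*dt) = 0.999500
Stock lattice S(k, i) with i counting down-moves:
  k=0: S(0,0) = 9.1400
  k=1: S(1,0) = 9.9667; S(1,1) = 8.3819
  k=2: S(2,0) = 10.8681; S(2,1) = 9.1400; S(2,2) = 7.6867
  k=3: S(3,0) = 11.8510; S(3,1) = 9.9667; S(3,2) = 8.3819; S(3,3) = 7.0491
  k=4: S(4,0) = 12.9229; S(4,1) = 10.8681; S(4,2) = 9.1400; S(4,3) = 7.6867; S(4,4) = 6.4645
Terminal payoffs V(N, i) = max(S_T - K, 0):
  V(4,0) = 2.812904; V(4,1) = 0.758088; V(4,2) = 0.000000; V(4,3) = 0.000000; V(4,4) = 0.000000
Backward induction: V(k, i) = exp(-r*dt) * [p * V(k+1, i) + (1-p) * V(k+1, i+1)].
  V(3,0) = exp(-r*dt) * [p*2.812904 + (1-p)*0.758088] = 1.746097
  V(3,1) = exp(-r*dt) * [p*0.758088 + (1-p)*0.000000] = 0.364648
  V(3,2) = exp(-r*dt) * [p*0.000000 + (1-p)*0.000000] = 0.000000
  V(3,3) = exp(-r*dt) * [p*0.000000 + (1-p)*0.000000] = 0.000000
  V(2,0) = exp(-r*dt) * [p*1.746097 + (1-p)*0.364648] = 1.028956
  V(2,1) = exp(-r*dt) * [p*0.364648 + (1-p)*0.000000] = 0.175399
  V(2,2) = exp(-r*dt) * [p*0.000000 + (1-p)*0.000000] = 0.000000
  V(1,0) = exp(-r*dt) * [p*1.028956 + (1-p)*0.175399] = 0.585881
  V(1,1) = exp(-r*dt) * [p*0.175399 + (1-p)*0.000000] = 0.084369
  V(0,0) = exp(-r*dt) * [p*0.585881 + (1-p)*0.084369] = 0.325559


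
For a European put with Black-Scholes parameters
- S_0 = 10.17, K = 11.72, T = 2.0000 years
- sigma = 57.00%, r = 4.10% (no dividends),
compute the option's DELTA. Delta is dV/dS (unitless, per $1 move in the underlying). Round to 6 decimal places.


d1 = 0.3287989789; d2 = -0.4773027516
phi(d1) = 0.3779501700; exp(-qT) = 1.0000000000; exp(-rT) = 0.9212719587
N(-d1) = 0.3711538175
Delta = -exp(-qT) * N(-d1) = -1.0000000000 * 0.3711538175 = -0.371154

Answer: Delta = -0.371154


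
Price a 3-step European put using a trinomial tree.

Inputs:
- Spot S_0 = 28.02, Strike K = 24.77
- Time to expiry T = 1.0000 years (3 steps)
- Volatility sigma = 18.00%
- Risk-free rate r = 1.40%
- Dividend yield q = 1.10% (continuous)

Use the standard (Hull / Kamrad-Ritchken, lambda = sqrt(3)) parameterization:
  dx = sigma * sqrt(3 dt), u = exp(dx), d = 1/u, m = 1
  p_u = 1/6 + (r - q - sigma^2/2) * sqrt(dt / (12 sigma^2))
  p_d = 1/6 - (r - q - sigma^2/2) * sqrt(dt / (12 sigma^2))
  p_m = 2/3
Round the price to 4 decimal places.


dt = T/N = 0.333333; dx = sigma*sqrt(3*dt) = 0.180000
u = exp(dx) = 1.197217; d = 1/u = 0.835270
p_u = 0.154444, p_m = 0.666667, p_d = 0.178889
Discount per step: exp(-r*dt) = 0.995344
Stock lattice S(k, j) with j the centered position index:
  k=0: S(0,+0) = 28.0200
  k=1: S(1,-1) = 23.4043; S(1,+0) = 28.0200; S(1,+1) = 33.5460
  k=2: S(2,-2) = 19.5489; S(2,-1) = 23.4043; S(2,+0) = 28.0200; S(2,+1) = 33.5460; S(2,+2) = 40.1619
  k=3: S(3,-3) = 16.3286; S(3,-2) = 19.5489; S(3,-1) = 23.4043; S(3,+0) = 28.0200; S(3,+1) = 33.5460; S(3,+2) = 40.1619; S(3,+3) = 48.0825
Terminal payoffs V(N, j) = max(K - S_T, 0):
  V(3,-3) = 8.441394; V(3,-2) = 5.221109; V(3,-1) = 1.365729; V(3,+0) = 0.000000; V(3,+1) = 0.000000; V(3,+2) = 0.000000; V(3,+3) = 0.000000
Backward induction: V(k, j) = exp(-r*dt) * [p_u * V(k+1, j+1) + p_m * V(k+1, j) + p_d * V(k+1, j-1)]
  V(2,-2) = exp(-r*dt) * [p_u*1.365729 + p_m*5.221109 + p_d*8.441394] = 5.177522
  V(2,-1) = exp(-r*dt) * [p_u*0.000000 + p_m*1.365729 + p_d*5.221109] = 1.835897
  V(2,+0) = exp(-r*dt) * [p_u*0.000000 + p_m*0.000000 + p_d*1.365729] = 0.243176
  V(2,+1) = exp(-r*dt) * [p_u*0.000000 + p_m*0.000000 + p_d*0.000000] = 0.000000
  V(2,+2) = exp(-r*dt) * [p_u*0.000000 + p_m*0.000000 + p_d*0.000000] = 0.000000
  V(1,-1) = exp(-r*dt) * [p_u*0.243176 + p_m*1.835897 + p_d*5.177522] = 2.177504
  V(1,+0) = exp(-r*dt) * [p_u*0.000000 + p_m*0.243176 + p_d*1.835897] = 0.488255
  V(1,+1) = exp(-r*dt) * [p_u*0.000000 + p_m*0.000000 + p_d*0.243176] = 0.043299
  V(0,+0) = exp(-r*dt) * [p_u*0.043299 + p_m*0.488255 + p_d*2.177504] = 0.718362

Answer: Price = V(0,0) = 0.7184


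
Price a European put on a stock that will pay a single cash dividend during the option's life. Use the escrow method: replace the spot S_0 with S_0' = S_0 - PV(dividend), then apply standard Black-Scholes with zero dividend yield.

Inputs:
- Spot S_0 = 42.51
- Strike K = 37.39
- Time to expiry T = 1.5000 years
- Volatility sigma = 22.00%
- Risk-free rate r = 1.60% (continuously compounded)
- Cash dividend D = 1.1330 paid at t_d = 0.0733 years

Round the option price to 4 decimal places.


Answer: Price = 2.1760

Derivation:
PV(D) = D * exp(-r * t_d) = 1.1330 * 0.99882789 = 1.13167200
S_0' = S_0 - PV(D) = 42.5100 - 1.13167200 = 41.37832800
d1 = (ln(S_0'/K) + (r + sigma^2/2)*T) / (sigma*sqrt(T)) = 0.59995418
d2 = d1 - sigma*sqrt(T) = 0.33051031
exp(-rT) = 0.97628571
N(-d1) = 0.27426839; N(-d2) = 0.37050720
P = K * exp(-rT) * N(-d2) - S_0' * N(-d1) = 37.3900 * 0.97628571 * 0.37050720 - 41.37832800 * 0.27426839 = 2.1760


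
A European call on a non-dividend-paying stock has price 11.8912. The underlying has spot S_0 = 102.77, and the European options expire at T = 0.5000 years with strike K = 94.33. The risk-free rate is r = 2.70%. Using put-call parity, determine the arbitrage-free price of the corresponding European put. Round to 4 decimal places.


Put-call parity: C - P = S_0 * exp(-qT) - K * exp(-rT).
S_0 * exp(-qT) = 102.7700 * 1.00000000 = 102.77000000
K * exp(-rT) = 94.3300 * 0.98659072 = 93.06510227
P = C - S*exp(-qT) + K*exp(-rT)
P = 11.8912 - 102.77000000 + 93.06510227 = 2.1863

Answer: Put price = 2.1863


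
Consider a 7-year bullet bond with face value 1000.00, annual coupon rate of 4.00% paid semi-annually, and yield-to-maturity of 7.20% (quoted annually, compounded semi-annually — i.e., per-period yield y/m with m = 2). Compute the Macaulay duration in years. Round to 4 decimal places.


Answer: Macaulay duration = 6.0717 years

Derivation:
Coupon per period c = face * coupon_rate / m = 20.000000
Periods per year m = 2; per-period yield y/m = 0.036000
Number of cashflows N = 14
Cashflows (t years, CF_t, discount factor 1/(1+y/m)^(m*t), PV):
  t = 0.5000: CF_t = 20.000000, DF = 0.965251, PV = 19.305019
  t = 1.0000: CF_t = 20.000000, DF = 0.931709, PV = 18.634189
  t = 1.5000: CF_t = 20.000000, DF = 0.899333, PV = 17.986668
  t = 2.0000: CF_t = 20.000000, DF = 0.868082, PV = 17.361649
  t = 2.5000: CF_t = 20.000000, DF = 0.837917, PV = 16.758349
  t = 3.0000: CF_t = 20.000000, DF = 0.808801, PV = 16.176012
  t = 3.5000: CF_t = 20.000000, DF = 0.780696, PV = 15.613911
  t = 4.0000: CF_t = 20.000000, DF = 0.753567, PV = 15.071343
  t = 4.5000: CF_t = 20.000000, DF = 0.727381, PV = 14.547628
  t = 5.0000: CF_t = 20.000000, DF = 0.702106, PV = 14.042112
  t = 5.5000: CF_t = 20.000000, DF = 0.677708, PV = 13.554162
  t = 6.0000: CF_t = 20.000000, DF = 0.654158, PV = 13.083168
  t = 6.5000: CF_t = 20.000000, DF = 0.631427, PV = 12.628541
  t = 7.0000: CF_t = 1020.000000, DF = 0.609486, PV = 621.675276
Price P = sum_t PV_t = 826.438029
Macaulay numerator sum_t t * PV_t:
  t * PV_t at t = 0.5000: 9.652510
  t * PV_t at t = 1.0000: 18.634189
  t * PV_t at t = 1.5000: 26.980003
  t * PV_t at t = 2.0000: 34.723298
  t * PV_t at t = 2.5000: 41.895871
  t * PV_t at t = 3.0000: 48.528036
  t * PV_t at t = 3.5000: 54.648690
  t * PV_t at t = 4.0000: 60.285372
  t * PV_t at t = 4.5000: 65.464327
  t * PV_t at t = 5.0000: 70.210561
  t * PV_t at t = 5.5000: 74.547893
  t * PV_t at t = 6.0000: 78.499010
  t * PV_t at t = 6.5000: 82.085516
  t * PV_t at t = 7.0000: 4351.726934
Macaulay duration D = (sum_t t * PV_t) / P = 5017.882211 / 826.438029 = 6.071698


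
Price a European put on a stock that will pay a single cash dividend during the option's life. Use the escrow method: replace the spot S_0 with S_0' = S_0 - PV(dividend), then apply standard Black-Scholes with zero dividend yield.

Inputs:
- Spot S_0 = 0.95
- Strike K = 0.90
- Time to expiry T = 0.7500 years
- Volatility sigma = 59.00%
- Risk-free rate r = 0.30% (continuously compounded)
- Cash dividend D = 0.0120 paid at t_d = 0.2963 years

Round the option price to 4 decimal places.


Answer: Price = 0.1658

Derivation:
PV(D) = D * exp(-r * t_d) = 0.0120 * 0.99911149 = 0.01198934
S_0' = S_0 - PV(D) = 0.9500 - 0.01198934 = 0.93801066
d1 = (ln(S_0'/K) + (r + sigma^2/2)*T) / (sigma*sqrt(T)) = 0.34084030
d2 = d1 - sigma*sqrt(T) = -0.17011469
exp(-rT) = 0.99775253
N(-d1) = 0.36661190; N(-d2) = 0.56754003
P = K * exp(-rT) * N(-d2) - S_0' * N(-d1) = 0.9000 * 0.99775253 * 0.56754003 - 0.93801066 * 0.36661190 = 0.1658


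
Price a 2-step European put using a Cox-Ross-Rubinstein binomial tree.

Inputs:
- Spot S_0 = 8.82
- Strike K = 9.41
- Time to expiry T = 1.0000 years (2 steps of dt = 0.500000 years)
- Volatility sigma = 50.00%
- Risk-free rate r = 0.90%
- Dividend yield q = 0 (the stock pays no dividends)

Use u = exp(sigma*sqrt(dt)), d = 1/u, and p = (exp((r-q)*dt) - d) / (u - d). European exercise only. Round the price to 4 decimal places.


Answer: Price = V(0,0) = 1.9791

Derivation:
dt = T/N = 0.500000
u = exp(sigma*sqrt(dt)) = 1.424119; d = 1/u = 0.702189
p = (exp((r-q)*dt) - d) / (u - d) = 0.418768
Discount per step: exp(-r*dt) = 0.995510
Stock lattice S(k, i) with i counting down-moves:
  k=0: S(0,0) = 8.8200
  k=1: S(1,0) = 12.5607; S(1,1) = 6.1933
  k=2: S(2,0) = 17.8880; S(2,1) = 8.8200; S(2,2) = 4.3489
Terminal payoffs V(N, i) = max(K - S_T, 0):
  V(2,0) = 0.000000; V(2,1) = 0.590000; V(2,2) = 5.061134
Backward induction: V(k, i) = exp(-r*dt) * [p * V(k+1, i) + (1-p) * V(k+1, i+1)].
  V(1,0) = exp(-r*dt) * [p*0.000000 + (1-p)*0.590000] = 0.341387
  V(1,1) = exp(-r*dt) * [p*0.590000 + (1-p)*5.061134] = 3.174448
  V(0,0) = exp(-r*dt) * [p*0.341387 + (1-p)*3.174448] = 1.979125


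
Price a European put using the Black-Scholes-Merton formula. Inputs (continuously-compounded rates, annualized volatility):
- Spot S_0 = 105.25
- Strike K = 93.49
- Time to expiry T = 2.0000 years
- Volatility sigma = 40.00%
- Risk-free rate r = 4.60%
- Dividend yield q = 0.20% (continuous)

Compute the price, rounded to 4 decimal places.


Answer: Price = 12.7415

Derivation:
d1 = (ln(S/K) + (r - q + 0.5*sigma^2) * T) / (sigma * sqrt(T)) = 0.64785829
d2 = d1 - sigma * sqrt(T) = 0.08217287
exp(-rT) = 0.91210515; exp(-qT) = 0.99600799
P = K * exp(-rT) * N(-d2) - S_0 * exp(-qT) * N(-d1)
N(-d1) = 0.25853830; N(-d2) = 0.46725462
P = 93.4900 * 0.91210515 * 0.46725462 - 105.2500 * 0.99600799 * 0.25853830 = 12.7415


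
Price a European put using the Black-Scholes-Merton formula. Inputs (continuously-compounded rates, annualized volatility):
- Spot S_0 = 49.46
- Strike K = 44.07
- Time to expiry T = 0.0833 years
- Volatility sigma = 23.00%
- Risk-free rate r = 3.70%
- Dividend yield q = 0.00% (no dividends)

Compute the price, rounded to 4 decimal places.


Answer: Price = 0.0459

Derivation:
d1 = (ln(S/K) + (r - q + 0.5*sigma^2) * T) / (sigma * sqrt(T)) = 1.81781759
d2 = d1 - sigma * sqrt(T) = 1.75143559
exp(-rT) = 0.99692264; exp(-qT) = 1.00000000
P = K * exp(-rT) * N(-d2) - S_0 * exp(-qT) * N(-d1)
N(-d1) = 0.03454601; N(-d2) = 0.03993545
P = 44.0700 * 0.99692264 * 0.03993545 - 49.4600 * 1.00000000 * 0.03454601 = 0.0459


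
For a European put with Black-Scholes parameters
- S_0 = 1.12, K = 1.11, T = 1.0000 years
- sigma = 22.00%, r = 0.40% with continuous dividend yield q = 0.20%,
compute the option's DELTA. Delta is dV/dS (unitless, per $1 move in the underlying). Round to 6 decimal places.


d1 = 0.1598575908; d2 = -0.0601424092
phi(d1) = 0.3938773322; exp(-qT) = 0.9980019987; exp(-rT) = 0.9960079893
N(-d1) = 0.4364966282
Delta = -exp(-qT) * N(-d1) = -0.9980019987 * 0.4364966282 = -0.435625

Answer: Delta = -0.435625


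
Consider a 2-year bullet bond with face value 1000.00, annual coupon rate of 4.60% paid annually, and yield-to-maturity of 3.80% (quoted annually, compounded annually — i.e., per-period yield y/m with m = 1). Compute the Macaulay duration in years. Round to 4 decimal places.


Answer: Macaulay duration = 1.9563 years

Derivation:
Coupon per period c = face * coupon_rate / m = 46.000000
Periods per year m = 1; per-period yield y/m = 0.038000
Number of cashflows N = 2
Cashflows (t years, CF_t, discount factor 1/(1+y/m)^(m*t), PV):
  t = 1.0000: CF_t = 46.000000, DF = 0.963391, PV = 44.315992
  t = 2.0000: CF_t = 1046.000000, DF = 0.928122, PV = 970.816117
Price P = sum_t PV_t = 1015.132109
Macaulay numerator sum_t t * PV_t:
  t * PV_t at t = 1.0000: 44.315992
  t * PV_t at t = 2.0000: 1941.632233
Macaulay duration D = (sum_t t * PV_t) / P = 1985.948226 / 1015.132109 = 1.956345


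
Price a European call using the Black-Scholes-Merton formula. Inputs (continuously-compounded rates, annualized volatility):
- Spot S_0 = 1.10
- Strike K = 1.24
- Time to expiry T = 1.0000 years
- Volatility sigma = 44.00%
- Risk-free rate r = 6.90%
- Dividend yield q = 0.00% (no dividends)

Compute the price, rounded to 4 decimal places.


d1 = (ln(S/K) + (r - q + 0.5*sigma^2) * T) / (sigma * sqrt(T)) = 0.10454273
d2 = d1 - sigma * sqrt(T) = -0.33545727
exp(-rT) = 0.93332668; exp(-qT) = 1.00000000
C = S_0 * exp(-qT) * N(d1) - K * exp(-rT) * N(d2)
N(d1) = 0.54163067; N(d2) = 0.36864009
C = 1.1000 * 1.00000000 * 0.54163067 - 1.2400 * 0.93332668 * 0.36864009 = 0.1692

Answer: Price = 0.1692


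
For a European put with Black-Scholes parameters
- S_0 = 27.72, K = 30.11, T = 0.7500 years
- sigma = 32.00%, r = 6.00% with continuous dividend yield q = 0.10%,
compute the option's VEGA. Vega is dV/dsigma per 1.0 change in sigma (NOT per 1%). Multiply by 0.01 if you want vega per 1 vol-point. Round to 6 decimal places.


d1 = -0.0001918541; d2 = -0.2773199833
phi(d1) = 0.3989422731; exp(-qT) = 0.9992502812; exp(-rT) = 0.9559974818
Vega = S * exp(-qT) * phi(d1) * sqrt(T) = 27.7200 * 0.9992502812 * 0.3989422731 * 0.8660254038 = 9.569918

Answer: Vega = 9.569918


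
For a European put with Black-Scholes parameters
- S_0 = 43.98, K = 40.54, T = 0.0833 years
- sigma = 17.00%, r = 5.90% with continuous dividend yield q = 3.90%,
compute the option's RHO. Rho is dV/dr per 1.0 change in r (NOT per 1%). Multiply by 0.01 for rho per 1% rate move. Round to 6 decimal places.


d1 = 1.7184470211; d2 = 1.6693820642
phi(d1) = 0.0911299640; exp(-qT) = 0.9967565713; exp(-rT) = 0.9950973574
N(-d2) = 0.0475208429
Rho = -K*T*exp(-rT)*N(-d2) = -40.5400 * 0.0833 * 0.9950973574 * 0.0475208429 = -0.159690

Answer: Rho = -0.159690


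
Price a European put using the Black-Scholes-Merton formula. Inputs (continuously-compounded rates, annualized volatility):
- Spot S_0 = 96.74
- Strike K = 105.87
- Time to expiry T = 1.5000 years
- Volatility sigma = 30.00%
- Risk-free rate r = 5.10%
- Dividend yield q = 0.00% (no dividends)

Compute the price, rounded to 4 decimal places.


Answer: Price = 14.8742

Derivation:
d1 = (ln(S/K) + (r - q + 0.5*sigma^2) * T) / (sigma * sqrt(T)) = 0.14646599
d2 = d1 - sigma * sqrt(T) = -0.22095747
exp(-rT) = 0.92635291; exp(-qT) = 1.00000000
P = K * exp(-rT) * N(-d2) - S_0 * exp(-qT) * N(-d1)
N(-d1) = 0.44177677; N(-d2) = 0.58743723
P = 105.8700 * 0.92635291 * 0.58743723 - 96.7400 * 1.00000000 * 0.44177677 = 14.8742


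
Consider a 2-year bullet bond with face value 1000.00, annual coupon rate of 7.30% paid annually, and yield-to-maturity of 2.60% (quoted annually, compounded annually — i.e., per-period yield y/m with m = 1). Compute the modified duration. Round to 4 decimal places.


Answer: Modified duration = 1.8857

Derivation:
Coupon per period c = face * coupon_rate / m = 73.000000
Periods per year m = 1; per-period yield y/m = 0.026000
Number of cashflows N = 2
Cashflows (t years, CF_t, discount factor 1/(1+y/m)^(m*t), PV):
  t = 1.0000: CF_t = 73.000000, DF = 0.974659, PV = 71.150097
  t = 2.0000: CF_t = 1073.000000, DF = 0.949960, PV = 1019.306985
Price P = sum_t PV_t = 1090.457083
First compute Macaulay numerator sum_t t * PV_t:
  t * PV_t at t = 1.0000: 71.150097
  t * PV_t at t = 2.0000: 2038.613970
Macaulay duration D = 2109.764068 / 1090.457083 = 1.934752
Modified duration = D / (1 + y/m) = 1.934752 / (1 + 0.026000) = 1.885723


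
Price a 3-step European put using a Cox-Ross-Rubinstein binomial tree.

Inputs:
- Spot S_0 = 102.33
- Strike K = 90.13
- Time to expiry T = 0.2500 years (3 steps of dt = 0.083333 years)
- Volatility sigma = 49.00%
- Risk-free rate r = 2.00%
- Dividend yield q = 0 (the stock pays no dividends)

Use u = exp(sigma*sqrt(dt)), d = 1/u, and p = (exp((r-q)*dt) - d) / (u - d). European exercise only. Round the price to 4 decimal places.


Answer: Price = V(0,0) = 3.9345

Derivation:
dt = T/N = 0.083333
u = exp(sigma*sqrt(dt)) = 1.151944; d = 1/u = 0.868098
p = (exp((r-q)*dt) - d) / (u - d) = 0.470573
Discount per step: exp(-r*dt) = 0.998335
Stock lattice S(k, i) with i counting down-moves:
  k=0: S(0,0) = 102.3300
  k=1: S(1,0) = 117.8784; S(1,1) = 88.8325
  k=2: S(2,0) = 135.7893; S(2,1) = 102.3300; S(2,2) = 77.1153
  k=3: S(3,0) = 156.4217; S(3,1) = 117.8784; S(3,2) = 88.8325; S(3,3) = 66.9436
Terminal payoffs V(N, i) = max(K - S_T, 0):
  V(3,0) = 0.000000; V(3,1) = 0.000000; V(3,2) = 1.297545; V(3,3) = 23.186402
Backward induction: V(k, i) = exp(-r*dt) * [p * V(k+1, i) + (1-p) * V(k+1, i+1)].
  V(2,0) = exp(-r*dt) * [p*0.000000 + (1-p)*0.000000] = 0.000000
  V(2,1) = exp(-r*dt) * [p*0.000000 + (1-p)*1.297545] = 0.685812
  V(2,2) = exp(-r*dt) * [p*1.297545 + (1-p)*23.186402] = 12.864643
  V(1,0) = exp(-r*dt) * [p*0.000000 + (1-p)*0.685812] = 0.362483
  V(1,1) = exp(-r*dt) * [p*0.685812 + (1-p)*12.864643] = 7.121737
  V(0,0) = exp(-r*dt) * [p*0.362483 + (1-p)*7.121737] = 3.934453


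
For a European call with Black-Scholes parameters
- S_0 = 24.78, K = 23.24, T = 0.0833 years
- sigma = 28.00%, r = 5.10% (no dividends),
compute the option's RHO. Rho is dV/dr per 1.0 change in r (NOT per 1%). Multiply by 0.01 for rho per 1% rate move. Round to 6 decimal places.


Answer: Rho = 1.522704

Derivation:
d1 = 0.8869330341; d2 = 0.8061201639
phi(d1) = 0.2692099726; exp(-qT) = 1.0000000000; exp(-rT) = 0.9957607113
N(d2) = 0.7899132169
Rho = K*T*exp(-rT)*N(d2) = 23.2400 * 0.0833 * 0.9957607113 * 0.7899132169 = 1.522704


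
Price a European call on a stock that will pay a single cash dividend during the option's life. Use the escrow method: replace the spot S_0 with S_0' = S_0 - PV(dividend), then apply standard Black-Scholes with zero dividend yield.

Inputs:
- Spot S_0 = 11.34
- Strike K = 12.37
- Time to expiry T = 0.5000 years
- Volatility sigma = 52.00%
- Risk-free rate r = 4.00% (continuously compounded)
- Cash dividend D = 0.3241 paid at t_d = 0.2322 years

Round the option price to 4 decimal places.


Answer: Price = 1.1910

Derivation:
PV(D) = D * exp(-r * t_d) = 0.3241 * 0.99075500 = 0.32110370
S_0' = S_0 - PV(D) = 11.3400 - 0.32110370 = 11.01889630
d1 = (ln(S_0'/K) + (r + sigma^2/2)*T) / (sigma*sqrt(T)) = -0.07632005
d2 = d1 - sigma*sqrt(T) = -0.44401558
exp(-rT) = 0.98019867
N(d1) = 0.46958224; N(d2) = 0.32851566
C = S_0' * N(d1) - K * exp(-rT) * N(d2) = 11.01889630 * 0.46958224 - 12.3700 * 0.98019867 * 0.32851566 = 1.1910


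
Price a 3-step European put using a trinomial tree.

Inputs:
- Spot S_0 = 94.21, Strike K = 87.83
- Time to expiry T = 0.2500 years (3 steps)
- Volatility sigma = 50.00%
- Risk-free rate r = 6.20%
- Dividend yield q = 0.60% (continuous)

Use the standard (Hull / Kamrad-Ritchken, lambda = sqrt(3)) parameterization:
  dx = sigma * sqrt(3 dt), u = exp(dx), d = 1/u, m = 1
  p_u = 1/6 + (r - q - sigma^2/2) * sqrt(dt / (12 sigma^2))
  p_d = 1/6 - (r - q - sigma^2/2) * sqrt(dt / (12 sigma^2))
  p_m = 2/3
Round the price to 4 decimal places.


dt = T/N = 0.083333; dx = sigma*sqrt(3*dt) = 0.250000
u = exp(dx) = 1.284025; d = 1/u = 0.778801
p_u = 0.155167, p_m = 0.666667, p_d = 0.178167
Discount per step: exp(-r*dt) = 0.994847
Stock lattice S(k, j) with j the centered position index:
  k=0: S(0,+0) = 94.2100
  k=1: S(1,-1) = 73.3708; S(1,+0) = 94.2100; S(1,+1) = 120.9680
  k=2: S(2,-2) = 57.1413; S(2,-1) = 73.3708; S(2,+0) = 94.2100; S(2,+1) = 120.9680; S(2,+2) = 155.3260
  k=3: S(3,-3) = 44.5017; S(3,-2) = 57.1413; S(3,-1) = 73.3708; S(3,+0) = 94.2100; S(3,+1) = 120.9680; S(3,+2) = 155.3260; S(3,+3) = 199.4426
Terminal payoffs V(N, j) = max(K - S_T, 0):
  V(3,-3) = 43.328347; V(3,-2) = 30.688747; V(3,-1) = 14.459178; V(3,+0) = 0.000000; V(3,+1) = 0.000000; V(3,+2) = 0.000000; V(3,+3) = 0.000000
Backward induction: V(k, j) = exp(-r*dt) * [p_u * V(k+1, j+1) + p_m * V(k+1, j) + p_d * V(k+1, j-1)]
  V(2,-2) = exp(-r*dt) * [p_u*14.459178 + p_m*30.688747 + p_d*43.328347] = 30.265637
  V(2,-1) = exp(-r*dt) * [p_u*0.000000 + p_m*14.459178 + p_d*30.688747] = 15.029311
  V(2,+0) = exp(-r*dt) * [p_u*0.000000 + p_m*0.000000 + p_d*14.459178] = 2.562868
  V(2,+1) = exp(-r*dt) * [p_u*0.000000 + p_m*0.000000 + p_d*0.000000] = 0.000000
  V(2,+2) = exp(-r*dt) * [p_u*0.000000 + p_m*0.000000 + p_d*0.000000] = 0.000000
  V(1,-1) = exp(-r*dt) * [p_u*2.562868 + p_m*15.029311 + p_d*30.265637] = 15.728068
  V(1,+0) = exp(-r*dt) * [p_u*0.000000 + p_m*2.562868 + p_d*15.029311] = 4.363697
  V(1,+1) = exp(-r*dt) * [p_u*0.000000 + p_m*0.000000 + p_d*2.562868] = 0.454265
  V(0,+0) = exp(-r*dt) * [p_u*0.454265 + p_m*4.363697 + p_d*15.728068] = 5.752040

Answer: Price = V(0,0) = 5.7520


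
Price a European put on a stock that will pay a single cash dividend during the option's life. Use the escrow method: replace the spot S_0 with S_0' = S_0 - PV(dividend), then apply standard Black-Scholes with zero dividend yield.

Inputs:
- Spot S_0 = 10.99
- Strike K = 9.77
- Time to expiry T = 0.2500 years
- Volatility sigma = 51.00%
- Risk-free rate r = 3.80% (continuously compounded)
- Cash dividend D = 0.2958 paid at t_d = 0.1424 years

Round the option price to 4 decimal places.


Answer: Price = 0.6024

Derivation:
PV(D) = D * exp(-r * t_d) = 0.2958 * 0.99460341 = 0.29420369
S_0' = S_0 - PV(D) = 10.9900 - 0.29420369 = 10.69579631
d1 = (ln(S_0'/K) + (r + sigma^2/2)*T) / (sigma*sqrt(T)) = 0.51979149
d2 = d1 - sigma*sqrt(T) = 0.26479149
exp(-rT) = 0.99054498
N(-d1) = 0.30160446; N(-d2) = 0.39558505
P = K * exp(-rT) * N(-d2) - S_0' * N(-d1) = 9.7700 * 0.99054498 * 0.39558505 - 10.69579631 * 0.30160446 = 0.6024


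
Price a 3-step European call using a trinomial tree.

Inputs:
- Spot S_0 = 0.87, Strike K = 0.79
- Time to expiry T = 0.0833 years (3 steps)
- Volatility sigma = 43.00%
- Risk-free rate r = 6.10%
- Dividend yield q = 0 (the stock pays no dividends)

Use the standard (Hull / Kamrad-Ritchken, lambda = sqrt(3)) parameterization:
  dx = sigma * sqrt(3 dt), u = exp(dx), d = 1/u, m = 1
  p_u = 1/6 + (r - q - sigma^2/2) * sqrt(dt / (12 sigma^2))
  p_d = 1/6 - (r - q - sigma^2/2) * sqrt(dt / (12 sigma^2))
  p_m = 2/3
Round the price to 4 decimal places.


dt = T/N = 0.027767; dx = sigma*sqrt(3*dt) = 0.124105
u = exp(dx) = 1.132135; d = 1/u = 0.883287
p_u = 0.163148, p_m = 0.666667, p_d = 0.170185
Discount per step: exp(-r*dt) = 0.998308
Stock lattice S(k, j) with j the centered position index:
  k=0: S(0,+0) = 0.8700
  k=1: S(1,-1) = 0.7685; S(1,+0) = 0.8700; S(1,+1) = 0.9850
  k=2: S(2,-2) = 0.6788; S(2,-1) = 0.7685; S(2,+0) = 0.8700; S(2,+1) = 0.9850; S(2,+2) = 1.1151
  k=3: S(3,-3) = 0.5995; S(3,-2) = 0.6788; S(3,-1) = 0.7685; S(3,+0) = 0.8700; S(3,+1) = 0.9850; S(3,+2) = 1.1151; S(3,+3) = 1.2625
Terminal payoffs V(N, j) = max(S_T - K, 0):
  V(3,-3) = 0.000000; V(3,-2) = 0.000000; V(3,-1) = 0.000000; V(3,+0) = 0.080000; V(3,+1) = 0.194958; V(3,+2) = 0.325105; V(3,+3) = 0.472450
Backward induction: V(k, j) = exp(-r*dt) * [p_u * V(k+1, j+1) + p_m * V(k+1, j) + p_d * V(k+1, j-1)]
  V(2,-2) = exp(-r*dt) * [p_u*0.000000 + p_m*0.000000 + p_d*0.000000] = 0.000000
  V(2,-1) = exp(-r*dt) * [p_u*0.080000 + p_m*0.000000 + p_d*0.000000] = 0.013030
  V(2,+0) = exp(-r*dt) * [p_u*0.194958 + p_m*0.080000 + p_d*0.000000] = 0.084996
  V(2,+1) = exp(-r*dt) * [p_u*0.325105 + p_m*0.194958 + p_d*0.080000] = 0.196294
  V(2,+2) = exp(-r*dt) * [p_u*0.472450 + p_m*0.325105 + p_d*0.194958] = 0.326442
  V(1,-1) = exp(-r*dt) * [p_u*0.084996 + p_m*0.013030 + p_d*0.000000] = 0.022515
  V(1,+0) = exp(-r*dt) * [p_u*0.196294 + p_m*0.084996 + p_d*0.013030] = 0.090753
  V(1,+1) = exp(-r*dt) * [p_u*0.326442 + p_m*0.196294 + p_d*0.084996] = 0.198250
  V(0,+0) = exp(-r*dt) * [p_u*0.198250 + p_m*0.090753 + p_d*0.022515] = 0.096514

Answer: Price = V(0,0) = 0.0965


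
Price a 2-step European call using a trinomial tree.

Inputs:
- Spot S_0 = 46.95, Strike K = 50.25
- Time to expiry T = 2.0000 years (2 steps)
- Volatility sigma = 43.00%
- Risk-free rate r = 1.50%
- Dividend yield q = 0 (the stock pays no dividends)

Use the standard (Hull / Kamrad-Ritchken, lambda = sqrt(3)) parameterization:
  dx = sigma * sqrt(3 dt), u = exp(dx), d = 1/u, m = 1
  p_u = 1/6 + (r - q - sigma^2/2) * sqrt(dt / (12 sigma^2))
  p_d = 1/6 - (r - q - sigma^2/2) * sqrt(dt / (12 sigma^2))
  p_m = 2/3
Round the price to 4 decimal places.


Answer: Price = V(0,0) = 9.2309

Derivation:
dt = T/N = 1.000000; dx = sigma*sqrt(3*dt) = 0.744782
u = exp(dx) = 2.105982; d = 1/u = 0.474838
p_u = 0.114672, p_m = 0.666667, p_d = 0.218662
Discount per step: exp(-r*dt) = 0.985112
Stock lattice S(k, j) with j the centered position index:
  k=0: S(0,+0) = 46.9500
  k=1: S(1,-1) = 22.2936; S(1,+0) = 46.9500; S(1,+1) = 98.8759
  k=2: S(2,-2) = 10.5859; S(2,-1) = 22.2936; S(2,+0) = 46.9500; S(2,+1) = 98.8759; S(2,+2) = 208.2308
Terminal payoffs V(N, j) = max(S_T - K, 0):
  V(2,-2) = 0.000000; V(2,-1) = 0.000000; V(2,+0) = 0.000000; V(2,+1) = 48.625853; V(2,+2) = 157.980763
Backward induction: V(k, j) = exp(-r*dt) * [p_u * V(k+1, j+1) + p_m * V(k+1, j) + p_d * V(k+1, j-1)]
  V(1,-1) = exp(-r*dt) * [p_u*0.000000 + p_m*0.000000 + p_d*0.000000] = 0.000000
  V(1,+0) = exp(-r*dt) * [p_u*48.625853 + p_m*0.000000 + p_d*0.000000] = 5.492987
  V(1,+1) = exp(-r*dt) * [p_u*157.980763 + p_m*48.625853 + p_d*0.000000] = 49.780798
  V(0,+0) = exp(-r*dt) * [p_u*49.780798 + p_m*5.492987 + p_d*0.000000] = 9.230926


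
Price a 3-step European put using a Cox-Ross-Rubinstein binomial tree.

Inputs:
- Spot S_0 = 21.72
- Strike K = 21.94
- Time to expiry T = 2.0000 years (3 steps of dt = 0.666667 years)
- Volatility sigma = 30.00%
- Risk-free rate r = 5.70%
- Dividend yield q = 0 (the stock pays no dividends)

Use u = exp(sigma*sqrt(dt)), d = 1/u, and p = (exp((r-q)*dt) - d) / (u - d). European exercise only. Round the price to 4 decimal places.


Answer: Price = V(0,0) = 2.7494

Derivation:
dt = T/N = 0.666667
u = exp(sigma*sqrt(dt)) = 1.277556; d = 1/u = 0.782744
p = (exp((r-q)*dt) - d) / (u - d) = 0.517342
Discount per step: exp(-r*dt) = 0.962713
Stock lattice S(k, i) with i counting down-moves:
  k=0: S(0,0) = 21.7200
  k=1: S(1,0) = 27.7485; S(1,1) = 17.0012
  k=2: S(2,0) = 35.4503; S(2,1) = 21.7200; S(2,2) = 13.3076
  k=3: S(3,0) = 45.2897; S(3,1) = 27.7485; S(3,2) = 17.0012; S(3,3) = 10.4165
Terminal payoffs V(N, i) = max(K - S_T, 0):
  V(3,0) = 0.000000; V(3,1) = 0.000000; V(3,2) = 4.938790; V(3,3) = 11.523547
Backward induction: V(k, i) = exp(-r*dt) * [p * V(k+1, i) + (1-p) * V(k+1, i+1)].
  V(2,0) = exp(-r*dt) * [p*0.000000 + (1-p)*0.000000] = 0.000000
  V(2,1) = exp(-r*dt) * [p*0.000000 + (1-p)*4.938790] = 2.294864
  V(2,2) = exp(-r*dt) * [p*4.938790 + (1-p)*11.523547] = 7.814319
  V(1,0) = exp(-r*dt) * [p*0.000000 + (1-p)*2.294864] = 1.066335
  V(1,1) = exp(-r*dt) * [p*2.294864 + (1-p)*7.814319] = 4.773972
  V(0,0) = exp(-r*dt) * [p*1.066335 + (1-p)*4.773972] = 2.749370


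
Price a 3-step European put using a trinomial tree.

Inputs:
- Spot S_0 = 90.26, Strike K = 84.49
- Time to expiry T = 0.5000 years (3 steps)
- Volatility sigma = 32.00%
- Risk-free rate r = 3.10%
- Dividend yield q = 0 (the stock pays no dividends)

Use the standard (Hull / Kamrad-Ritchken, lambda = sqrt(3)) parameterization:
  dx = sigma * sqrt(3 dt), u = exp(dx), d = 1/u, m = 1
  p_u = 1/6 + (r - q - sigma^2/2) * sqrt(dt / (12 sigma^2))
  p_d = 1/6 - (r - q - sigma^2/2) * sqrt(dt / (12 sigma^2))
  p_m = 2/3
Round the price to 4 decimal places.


dt = T/N = 0.166667; dx = sigma*sqrt(3*dt) = 0.226274
u = exp(dx) = 1.253919; d = 1/u = 0.797499
p_u = 0.159227, p_m = 0.666667, p_d = 0.174106
Discount per step: exp(-r*dt) = 0.994847
Stock lattice S(k, j) with j the centered position index:
  k=0: S(0,+0) = 90.2600
  k=1: S(1,-1) = 71.9823; S(1,+0) = 90.2600; S(1,+1) = 113.1788
  k=2: S(2,-2) = 57.4058; S(2,-1) = 71.9823; S(2,+0) = 90.2600; S(2,+1) = 113.1788; S(2,+2) = 141.9171
  k=3: S(3,-3) = 45.7811; S(3,-2) = 57.4058; S(3,-1) = 71.9823; S(3,+0) = 90.2600; S(3,+1) = 113.1788; S(3,+2) = 141.9171; S(3,+3) = 177.9525
Terminal payoffs V(N, j) = max(K - S_T, 0):
  V(3,-3) = 38.708875; V(3,-2) = 27.084159; V(3,-1) = 12.507702; V(3,+0) = 0.000000; V(3,+1) = 0.000000; V(3,+2) = 0.000000; V(3,+3) = 0.000000
Backward induction: V(k, j) = exp(-r*dt) * [p_u * V(k+1, j+1) + p_m * V(k+1, j) + p_d * V(k+1, j-1)]
  V(2,-2) = exp(-r*dt) * [p_u*12.507702 + p_m*27.084159 + p_d*38.708875] = 26.649079
  V(2,-1) = exp(-r*dt) * [p_u*0.000000 + p_m*12.507702 + p_d*27.084159] = 12.986712
  V(2,+0) = exp(-r*dt) * [p_u*0.000000 + p_m*0.000000 + p_d*12.507702] = 2.166444
  V(2,+1) = exp(-r*dt) * [p_u*0.000000 + p_m*0.000000 + p_d*0.000000] = 0.000000
  V(2,+2) = exp(-r*dt) * [p_u*0.000000 + p_m*0.000000 + p_d*0.000000] = 0.000000
  V(1,-1) = exp(-r*dt) * [p_u*2.166444 + p_m*12.986712 + p_d*26.649079] = 13.572225
  V(1,+0) = exp(-r*dt) * [p_u*0.000000 + p_m*2.166444 + p_d*12.986712] = 3.686266
  V(1,+1) = exp(-r*dt) * [p_u*0.000000 + p_m*0.000000 + p_d*2.166444] = 0.375247
  V(0,+0) = exp(-r*dt) * [p_u*0.375247 + p_m*3.686266 + p_d*13.572225] = 4.855116

Answer: Price = V(0,0) = 4.8551


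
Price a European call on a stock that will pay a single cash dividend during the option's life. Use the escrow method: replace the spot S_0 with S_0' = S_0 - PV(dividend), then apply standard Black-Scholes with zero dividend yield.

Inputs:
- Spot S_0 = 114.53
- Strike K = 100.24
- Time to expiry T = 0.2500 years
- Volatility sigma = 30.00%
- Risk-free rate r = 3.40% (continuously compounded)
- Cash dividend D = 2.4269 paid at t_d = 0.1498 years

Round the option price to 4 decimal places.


Answer: Price = 14.6138

Derivation:
PV(D) = D * exp(-r * t_d) = 2.4269 * 0.99491975 = 2.41457074
S_0' = S_0 - PV(D) = 114.5300 - 2.41457074 = 112.11542926
d1 = (ln(S_0'/K) + (r + sigma^2/2)*T) / (sigma*sqrt(T)) = 0.87807766
d2 = d1 - sigma*sqrt(T) = 0.72807766
exp(-rT) = 0.99153602
N(d1) = 0.81004921; N(d2) = 0.76671697
C = S_0' * N(d1) - K * exp(-rT) * N(d2) = 112.11542926 * 0.81004921 - 100.2400 * 0.99153602 * 0.76671697 = 14.6138


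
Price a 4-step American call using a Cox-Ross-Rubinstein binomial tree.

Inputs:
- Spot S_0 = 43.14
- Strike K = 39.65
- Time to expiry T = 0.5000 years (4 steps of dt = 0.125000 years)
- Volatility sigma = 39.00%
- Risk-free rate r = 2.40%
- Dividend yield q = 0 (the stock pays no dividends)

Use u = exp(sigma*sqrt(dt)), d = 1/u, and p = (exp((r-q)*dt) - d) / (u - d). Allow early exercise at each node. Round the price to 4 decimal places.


dt = T/N = 0.125000
u = exp(sigma*sqrt(dt)) = 1.147844; d = 1/u = 0.871198
p = (exp((r-q)*dt) - d) / (u - d) = 0.476444
Discount per step: exp(-r*dt) = 0.997004
Stock lattice S(k, i) with i counting down-moves:
  k=0: S(0,0) = 43.1400
  k=1: S(1,0) = 49.5180; S(1,1) = 37.5835
  k=2: S(2,0) = 56.8390; S(2,1) = 43.1400; S(2,2) = 32.7427
  k=3: S(3,0) = 65.2423; S(3,1) = 49.5180; S(3,2) = 37.5835; S(3,3) = 28.5254
  k=4: S(4,0) = 74.8880; S(4,1) = 56.8390; S(4,2) = 43.1400; S(4,3) = 32.7427; S(4,4) = 24.8512
Terminal payoffs V(N, i) = max(S_T - K, 0):
  V(4,0) = 35.238020; V(4,1) = 17.188976; V(4,2) = 3.490000; V(4,3) = 0.000000; V(4,4) = 0.000000
Backward induction: V(k, i) = exp(-r*dt) * [p * V(k+1, i) + (1-p) * V(k+1, i+1)]; then take max(V_cont, immediate exercise) for American.
  V(3,0) = exp(-r*dt) * [p*35.238020 + (1-p)*17.188976] = 25.711077; exercise = 25.592305; V(3,0) = max -> 25.711077
  V(3,1) = exp(-r*dt) * [p*17.188976 + (1-p)*3.490000] = 9.986783; exercise = 9.868011; V(3,1) = max -> 9.986783
  V(3,2) = exp(-r*dt) * [p*3.490000 + (1-p)*0.000000] = 1.657807; exercise = 0.000000; V(3,2) = max -> 1.657807
  V(3,3) = exp(-r*dt) * [p*0.000000 + (1-p)*0.000000] = 0.000000; exercise = 0.000000; V(3,3) = max -> 0.000000
  V(2,0) = exp(-r*dt) * [p*25.711077 + (1-p)*9.986783] = 17.426164; exercise = 17.188976; V(2,0) = max -> 17.426164
  V(2,1) = exp(-r*dt) * [p*9.986783 + (1-p)*1.657807] = 5.609240; exercise = 3.490000; V(2,1) = max -> 5.609240
  V(2,2) = exp(-r*dt) * [p*1.657807 + (1-p)*0.000000] = 0.787485; exercise = 0.000000; V(2,2) = max -> 0.787485
  V(1,0) = exp(-r*dt) * [p*17.426164 + (1-p)*5.609240] = 11.205669; exercise = 9.868011; V(1,0) = max -> 11.205669
  V(1,1) = exp(-r*dt) * [p*5.609240 + (1-p)*0.787485] = 3.075539; exercise = 0.000000; V(1,1) = max -> 3.075539
  V(0,0) = exp(-r*dt) * [p*11.205669 + (1-p)*3.075539] = 6.928271; exercise = 3.490000; V(0,0) = max -> 6.928271

Answer: Price = V(0,0) = 6.9283


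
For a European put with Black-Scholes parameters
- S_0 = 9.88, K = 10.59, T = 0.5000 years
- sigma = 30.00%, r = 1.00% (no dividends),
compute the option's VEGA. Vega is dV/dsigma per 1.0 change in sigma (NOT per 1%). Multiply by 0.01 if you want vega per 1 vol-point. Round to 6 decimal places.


d1 = -0.1975074061; d2 = -0.4096394404
phi(d1) = 0.3912364693; exp(-qT) = 1.0000000000; exp(-rT) = 0.9950124792
Vega = S * exp(-qT) * phi(d1) * sqrt(T) = 9.8800 * 1.0000000000 * 0.3912364693 * 0.7071067812 = 2.733262

Answer: Vega = 2.733262


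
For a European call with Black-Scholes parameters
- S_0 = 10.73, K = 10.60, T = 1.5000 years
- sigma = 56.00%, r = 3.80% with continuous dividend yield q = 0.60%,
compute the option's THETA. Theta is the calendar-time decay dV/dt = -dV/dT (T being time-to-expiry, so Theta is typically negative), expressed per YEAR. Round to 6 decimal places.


Answer: Theta = -0.993355

Derivation:
d1 = 0.4306867181; d2 = -0.2551704099
phi(d1) = 0.3636061300; exp(-qT) = 0.9910403788; exp(-rT) = 0.9445940694
Theta = -S*exp(-qT)*phi(d1)*sigma/(2*sqrt(T)) - r*K*exp(-rT)*N(d2) + q*S*exp(-qT)*N(d1)
N(d1) = 0.6666519112; N(d2) = 0.3992957421; sqrt(T) = 1.2247448714
Term 1 = -10.7300 * 0.9910403788 * 0.3636061300 * 0.5600 / (2 * 1.2247448714) = -0.8839641859
Term 2 = -0.0380 * 10.6000 * 0.9445940694 * 0.3992957421 = -0.1519250387
Term 3 = 0.0060 * 10.7300 * 0.9910403788 * 0.6666519112 = 0.0425345116
Theta = -0.8839641859 + (-0.1519250387) + (0.0425345116) = -0.993355


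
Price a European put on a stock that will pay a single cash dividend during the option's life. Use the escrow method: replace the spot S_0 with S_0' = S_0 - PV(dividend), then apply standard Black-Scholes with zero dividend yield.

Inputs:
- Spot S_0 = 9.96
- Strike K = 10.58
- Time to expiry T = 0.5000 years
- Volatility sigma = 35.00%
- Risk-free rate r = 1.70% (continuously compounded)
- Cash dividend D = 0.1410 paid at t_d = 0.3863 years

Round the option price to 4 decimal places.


PV(D) = D * exp(-r * t_d) = 0.1410 * 0.99345442 = 0.14007707
S_0' = S_0 - PV(D) = 9.9600 - 0.14007707 = 9.81992293
d1 = (ln(S_0'/K) + (r + sigma^2/2)*T) / (sigma*sqrt(T)) = -0.14314731
d2 = d1 - sigma*sqrt(T) = -0.39063469
exp(-rT) = 0.99153602
N(-d1) = 0.55691308; N(-d2) = 0.65196636
P = K * exp(-rT) * N(-d2) - S_0' * N(-d1) = 10.5800 * 0.99153602 * 0.65196636 - 9.81992293 * 0.55691308 = 1.3706

Answer: Price = 1.3706


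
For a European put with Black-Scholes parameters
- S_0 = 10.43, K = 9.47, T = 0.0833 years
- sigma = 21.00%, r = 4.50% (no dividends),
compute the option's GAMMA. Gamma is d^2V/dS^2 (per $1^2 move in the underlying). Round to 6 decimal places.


d1 = 1.6852534583; d2 = 1.6246438056
phi(d1) = 0.0964261216; exp(-qT) = 1.0000000000; exp(-rT) = 0.9962585169
Gamma = exp(-qT) * phi(d1) / (S * sigma * sqrt(T)) = 1.0000000000 * 0.0964261216 / (10.4300 * 0.2100 * 0.2886173938) = 0.152535

Answer: Gamma = 0.152535


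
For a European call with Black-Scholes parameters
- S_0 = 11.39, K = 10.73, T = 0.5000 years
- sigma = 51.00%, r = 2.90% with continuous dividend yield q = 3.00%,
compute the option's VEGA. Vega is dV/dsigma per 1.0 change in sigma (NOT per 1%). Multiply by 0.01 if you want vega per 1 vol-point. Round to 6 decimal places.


Answer: Vega = 2.982914

Derivation:
d1 = 0.3444503497; d2 = -0.0161741087
phi(d1) = 0.3759641240; exp(-qT) = 0.9851119396; exp(-rT) = 0.9856046187
Vega = S * exp(-qT) * phi(d1) * sqrt(T) = 11.3900 * 0.9851119396 * 0.3759641240 * 0.7071067812 = 2.982914
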